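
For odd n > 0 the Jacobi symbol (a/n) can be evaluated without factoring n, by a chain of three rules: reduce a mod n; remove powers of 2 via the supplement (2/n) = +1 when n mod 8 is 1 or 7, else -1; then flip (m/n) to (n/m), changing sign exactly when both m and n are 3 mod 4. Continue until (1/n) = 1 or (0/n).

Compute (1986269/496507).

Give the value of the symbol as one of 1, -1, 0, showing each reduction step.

1

(1986269/496507): 1986269 mod 496507 = 241, so (1986269/496507) = (241/496507)
flip (241/496507) -> (496507/241): both odd, 241 mod 4 = 1, 496507 mod 4 = 3, so the flip contributes +1; sign now +1
(496507/241): 496507 mod 241 = 47, so (496507/241) = (47/241)
flip (47/241) -> (241/47): both odd, 47 mod 4 = 3, 241 mod 4 = 1, so the flip contributes +1; sign now +1
(241/47): 241 mod 47 = 6, so (241/47) = (6/47)
factor out 2^1: 6 = 2^1·3; with 47 mod 8 = 7, (2/47) = +1; sign now +1; continue with (3/47)
flip (3/47) -> (47/3): both odd, 3 mod 4 = 3, 47 mod 4 = 3, so the flip contributes -1; sign now -1
(47/3): 47 mod 3 = 2, so (47/3) = (2/3)
factor out 2^1: 2 = 2^1·1; with 3 mod 8 = 3, (2/3) = -1; sign now +1; continue with (1/3)
reached (1/3) = 1, so the symbol is +1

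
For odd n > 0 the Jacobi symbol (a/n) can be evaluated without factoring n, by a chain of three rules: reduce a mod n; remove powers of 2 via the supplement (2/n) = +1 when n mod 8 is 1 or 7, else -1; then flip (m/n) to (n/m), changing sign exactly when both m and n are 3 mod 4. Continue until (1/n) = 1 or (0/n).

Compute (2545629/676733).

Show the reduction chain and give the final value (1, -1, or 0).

1

(2545629/676733) = (515430/676733)   [reduce mod 676733]
515430 = 2^1·257715; (2/676733) = -1 since 676733 mod 8 = 5, so (515430/676733) = (-1)^1·(257715/676733); sign now -1
reciprocity: (257715/676733) = +1·(676733/257715) since 257715 mod 4 = 3, 676733 mod 4 = 1; sign now -1
(676733/257715) = (161303/257715)   [reduce mod 257715]
reciprocity: (161303/257715) = -1·(257715/161303) since 161303 mod 4 = 3, 257715 mod 4 = 3; sign now +1
(257715/161303) = (96412/161303)   [reduce mod 161303]
96412 = 2^2·24103; (2/161303) = +1 since 161303 mod 8 = 7, so (96412/161303) = (+1)^2·(24103/161303); sign now +1
reciprocity: (24103/161303) = -1·(161303/24103) since 24103 mod 4 = 3, 161303 mod 4 = 3; sign now -1
(161303/24103) = (16685/24103)   [reduce mod 24103]
reciprocity: (16685/24103) = +1·(24103/16685) since 16685 mod 4 = 1, 24103 mod 4 = 3; sign now -1
(24103/16685) = (7418/16685)   [reduce mod 16685]
7418 = 2^1·3709; (2/16685) = -1 since 16685 mod 8 = 5, so (7418/16685) = (-1)^1·(3709/16685); sign now +1
reciprocity: (3709/16685) = +1·(16685/3709) since 3709 mod 4 = 1, 16685 mod 4 = 1; sign now +1
(16685/3709) = (1849/3709)   [reduce mod 3709]
reciprocity: (1849/3709) = +1·(3709/1849) since 1849 mod 4 = 1, 3709 mod 4 = 1; sign now +1
(3709/1849) = (11/1849)   [reduce mod 1849]
reciprocity: (11/1849) = +1·(1849/11) since 11 mod 4 = 3, 1849 mod 4 = 1; sign now +1
(1849/11) = (1/11)   [reduce mod 11]
(1/11) = 1; final value = sign = +1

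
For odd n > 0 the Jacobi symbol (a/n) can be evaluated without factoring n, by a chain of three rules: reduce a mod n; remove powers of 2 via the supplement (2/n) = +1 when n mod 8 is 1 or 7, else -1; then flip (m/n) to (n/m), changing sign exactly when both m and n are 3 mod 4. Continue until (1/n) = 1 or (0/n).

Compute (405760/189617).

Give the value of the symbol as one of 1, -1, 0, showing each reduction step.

(405760/189617) = (26526/189617)   [reduce mod 189617]
26526 = 2^1·13263; (2/189617) = +1 since 189617 mod 8 = 1, so (26526/189617) = (+1)^1·(13263/189617); sign now +1
reciprocity: (13263/189617) = +1·(189617/13263) since 13263 mod 4 = 3, 189617 mod 4 = 1; sign now +1
(189617/13263) = (3935/13263)   [reduce mod 13263]
reciprocity: (3935/13263) = -1·(13263/3935) since 3935 mod 4 = 3, 13263 mod 4 = 3; sign now -1
(13263/3935) = (1458/3935)   [reduce mod 3935]
1458 = 2^1·729; (2/3935) = +1 since 3935 mod 8 = 7, so (1458/3935) = (+1)^1·(729/3935); sign now -1
reciprocity: (729/3935) = +1·(3935/729) since 729 mod 4 = 1, 3935 mod 4 = 3; sign now -1
(3935/729) = (290/729)   [reduce mod 729]
290 = 2^1·145; (2/729) = +1 since 729 mod 8 = 1, so (290/729) = (+1)^1·(145/729); sign now -1
reciprocity: (145/729) = +1·(729/145) since 145 mod 4 = 1, 729 mod 4 = 1; sign now -1
(729/145) = (4/145)   [reduce mod 145]
4 = 2^2·1; (2/145) = +1 since 145 mod 8 = 1, so (4/145) = (+1)^2·(1/145); sign now -1
(1/145) = 1; final value = sign = -1

-1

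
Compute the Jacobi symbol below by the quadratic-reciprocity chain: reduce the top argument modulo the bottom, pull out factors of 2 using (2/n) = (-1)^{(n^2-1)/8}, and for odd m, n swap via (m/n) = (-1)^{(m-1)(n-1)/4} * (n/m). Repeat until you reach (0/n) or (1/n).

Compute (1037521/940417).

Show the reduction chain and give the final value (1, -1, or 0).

1

(1037521/940417) = (97104/940417)   [reduce mod 940417]
97104 = 2^4·6069; (2/940417) = +1 since 940417 mod 8 = 1, so (97104/940417) = (+1)^4·(6069/940417); sign now +1
reciprocity: (6069/940417) = +1·(940417/6069) since 6069 mod 4 = 1, 940417 mod 4 = 1; sign now +1
(940417/6069) = (5791/6069)   [reduce mod 6069]
reciprocity: (5791/6069) = +1·(6069/5791) since 5791 mod 4 = 3, 6069 mod 4 = 1; sign now +1
(6069/5791) = (278/5791)   [reduce mod 5791]
278 = 2^1·139; (2/5791) = +1 since 5791 mod 8 = 7, so (278/5791) = (+1)^1·(139/5791); sign now +1
reciprocity: (139/5791) = -1·(5791/139) since 139 mod 4 = 3, 5791 mod 4 = 3; sign now -1
(5791/139) = (92/139)   [reduce mod 139]
92 = 2^2·23; (2/139) = -1 since 139 mod 8 = 3, so (92/139) = (-1)^2·(23/139); sign now -1
reciprocity: (23/139) = -1·(139/23) since 23 mod 4 = 3, 139 mod 4 = 3; sign now +1
(139/23) = (1/23)   [reduce mod 23]
(1/23) = 1; final value = sign = +1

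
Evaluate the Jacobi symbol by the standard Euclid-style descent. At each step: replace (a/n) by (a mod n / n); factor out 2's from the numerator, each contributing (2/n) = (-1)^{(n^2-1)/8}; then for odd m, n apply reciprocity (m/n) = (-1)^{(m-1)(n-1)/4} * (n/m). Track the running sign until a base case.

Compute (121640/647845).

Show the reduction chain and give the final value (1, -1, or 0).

121640 = 2^3·15205; (2/647845) = -1 since 647845 mod 8 = 5, so (121640/647845) = (-1)^3·(15205/647845); sign now -1
reciprocity: (15205/647845) = +1·(647845/15205) since 15205 mod 4 = 1, 647845 mod 4 = 1; sign now -1
(647845/15205) = (9235/15205)   [reduce mod 15205]
reciprocity: (9235/15205) = +1·(15205/9235) since 9235 mod 4 = 3, 15205 mod 4 = 1; sign now -1
(15205/9235) = (5970/9235)   [reduce mod 9235]
5970 = 2^1·2985; (2/9235) = -1 since 9235 mod 8 = 3, so (5970/9235) = (-1)^1·(2985/9235); sign now +1
reciprocity: (2985/9235) = +1·(9235/2985) since 2985 mod 4 = 1, 9235 mod 4 = 3; sign now +1
(9235/2985) = (280/2985)   [reduce mod 2985]
280 = 2^3·35; (2/2985) = +1 since 2985 mod 8 = 1, so (280/2985) = (+1)^3·(35/2985); sign now +1
reciprocity: (35/2985) = +1·(2985/35) since 35 mod 4 = 3, 2985 mod 4 = 1; sign now +1
(2985/35) = (10/35)   [reduce mod 35]
10 = 2^1·5; (2/35) = -1 since 35 mod 8 = 3, so (10/35) = (-1)^1·(5/35); sign now -1
reciprocity: (5/35) = +1·(35/5) since 5 mod 4 = 1, 35 mod 4 = 3; sign now -1
(35/5) = (0/5)   [reduce mod 5]
(0/5) = 0   [gcd(a, n) > 1]; final value = 0

0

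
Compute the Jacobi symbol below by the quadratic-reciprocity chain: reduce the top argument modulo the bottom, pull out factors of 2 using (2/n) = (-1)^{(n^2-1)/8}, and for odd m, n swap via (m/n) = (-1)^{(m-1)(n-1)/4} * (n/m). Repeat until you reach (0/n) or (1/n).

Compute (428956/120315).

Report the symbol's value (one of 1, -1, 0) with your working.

1

(428956/120315): 428956 mod 120315 = 68011, so (428956/120315) = (68011/120315)
flip (68011/120315) -> (120315/68011): both odd, 68011 mod 4 = 3, 120315 mod 4 = 3, so the flip contributes -1; sign now -1
(120315/68011): 120315 mod 68011 = 52304, so (120315/68011) = (52304/68011)
factor out 2^4: 52304 = 2^4·3269; with 68011 mod 8 = 3, (2/68011) = -1; sign now -1; continue with (3269/68011)
flip (3269/68011) -> (68011/3269): both odd, 3269 mod 4 = 1, 68011 mod 4 = 3, so the flip contributes +1; sign now -1
(68011/3269): 68011 mod 3269 = 2631, so (68011/3269) = (2631/3269)
flip (2631/3269) -> (3269/2631): both odd, 2631 mod 4 = 3, 3269 mod 4 = 1, so the flip contributes +1; sign now -1
(3269/2631): 3269 mod 2631 = 638, so (3269/2631) = (638/2631)
factor out 2^1: 638 = 2^1·319; with 2631 mod 8 = 7, (2/2631) = +1; sign now -1; continue with (319/2631)
flip (319/2631) -> (2631/319): both odd, 319 mod 4 = 3, 2631 mod 4 = 3, so the flip contributes -1; sign now +1
(2631/319): 2631 mod 319 = 79, so (2631/319) = (79/319)
flip (79/319) -> (319/79): both odd, 79 mod 4 = 3, 319 mod 4 = 3, so the flip contributes -1; sign now -1
(319/79): 319 mod 79 = 3, so (319/79) = (3/79)
flip (3/79) -> (79/3): both odd, 3 mod 4 = 3, 79 mod 4 = 3, so the flip contributes -1; sign now +1
(79/3): 79 mod 3 = 1, so (79/3) = (1/3)
reached (1/3) = 1, so the symbol is +1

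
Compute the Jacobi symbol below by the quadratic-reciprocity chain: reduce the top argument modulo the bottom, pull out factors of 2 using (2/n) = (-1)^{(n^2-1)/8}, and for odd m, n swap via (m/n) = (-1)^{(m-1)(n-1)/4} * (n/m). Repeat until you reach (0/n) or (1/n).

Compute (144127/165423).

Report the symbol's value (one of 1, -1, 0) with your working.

1

reciprocity: (144127/165423) = -1·(165423/144127) since 144127 mod 4 = 3, 165423 mod 4 = 3; sign now -1
(165423/144127) = (21296/144127)   [reduce mod 144127]
21296 = 2^4·1331; (2/144127) = +1 since 144127 mod 8 = 7, so (21296/144127) = (+1)^4·(1331/144127); sign now -1
reciprocity: (1331/144127) = -1·(144127/1331) since 1331 mod 4 = 3, 144127 mod 4 = 3; sign now +1
(144127/1331) = (379/1331)   [reduce mod 1331]
reciprocity: (379/1331) = -1·(1331/379) since 379 mod 4 = 3, 1331 mod 4 = 3; sign now -1
(1331/379) = (194/379)   [reduce mod 379]
194 = 2^1·97; (2/379) = -1 since 379 mod 8 = 3, so (194/379) = (-1)^1·(97/379); sign now +1
reciprocity: (97/379) = +1·(379/97) since 97 mod 4 = 1, 379 mod 4 = 3; sign now +1
(379/97) = (88/97)   [reduce mod 97]
88 = 2^3·11; (2/97) = +1 since 97 mod 8 = 1, so (88/97) = (+1)^3·(11/97); sign now +1
reciprocity: (11/97) = +1·(97/11) since 11 mod 4 = 3, 97 mod 4 = 1; sign now +1
(97/11) = (9/11)   [reduce mod 11]
reciprocity: (9/11) = +1·(11/9) since 9 mod 4 = 1, 11 mod 4 = 3; sign now +1
(11/9) = (2/9)   [reduce mod 9]
2 = 2^1·1; (2/9) = +1 since 9 mod 8 = 1, so (2/9) = (+1)^1·(1/9); sign now +1
(1/9) = 1; final value = sign = +1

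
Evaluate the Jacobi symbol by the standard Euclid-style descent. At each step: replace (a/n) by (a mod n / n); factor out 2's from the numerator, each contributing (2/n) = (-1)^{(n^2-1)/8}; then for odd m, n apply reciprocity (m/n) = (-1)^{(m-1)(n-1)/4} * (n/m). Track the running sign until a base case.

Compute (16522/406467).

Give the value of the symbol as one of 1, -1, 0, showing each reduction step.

factor out 2^1: 16522 = 2^1·8261; with 406467 mod 8 = 3, (2/406467) = -1; sign now -1; continue with (8261/406467)
flip (8261/406467) -> (406467/8261): both odd, 8261 mod 4 = 1, 406467 mod 4 = 3, so the flip contributes +1; sign now -1
(406467/8261): 406467 mod 8261 = 1678, so (406467/8261) = (1678/8261)
factor out 2^1: 1678 = 2^1·839; with 8261 mod 8 = 5, (2/8261) = -1; sign now +1; continue with (839/8261)
flip (839/8261) -> (8261/839): both odd, 839 mod 4 = 3, 8261 mod 4 = 1, so the flip contributes +1; sign now +1
(8261/839): 8261 mod 839 = 710, so (8261/839) = (710/839)
factor out 2^1: 710 = 2^1·355; with 839 mod 8 = 7, (2/839) = +1; sign now +1; continue with (355/839)
flip (355/839) -> (839/355): both odd, 355 mod 4 = 3, 839 mod 4 = 3, so the flip contributes -1; sign now -1
(839/355): 839 mod 355 = 129, so (839/355) = (129/355)
flip (129/355) -> (355/129): both odd, 129 mod 4 = 1, 355 mod 4 = 3, so the flip contributes +1; sign now -1
(355/129): 355 mod 129 = 97, so (355/129) = (97/129)
flip (97/129) -> (129/97): both odd, 97 mod 4 = 1, 129 mod 4 = 1, so the flip contributes +1; sign now -1
(129/97): 129 mod 97 = 32, so (129/97) = (32/97)
factor out 2^5: 32 = 2^5·1; with 97 mod 8 = 1, (2/97) = +1; sign now -1; continue with (1/97)
reached (1/97) = 1, so the symbol is -1

-1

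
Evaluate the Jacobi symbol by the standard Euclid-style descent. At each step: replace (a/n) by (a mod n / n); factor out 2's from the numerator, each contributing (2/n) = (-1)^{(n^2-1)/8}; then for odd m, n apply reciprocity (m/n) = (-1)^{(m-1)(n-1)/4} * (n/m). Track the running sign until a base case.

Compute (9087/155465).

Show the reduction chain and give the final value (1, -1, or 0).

-1

flip (9087/155465) -> (155465/9087): both odd, 9087 mod 4 = 3, 155465 mod 4 = 1, so the flip contributes +1; sign now +1
(155465/9087): 155465 mod 9087 = 986, so (155465/9087) = (986/9087)
factor out 2^1: 986 = 2^1·493; with 9087 mod 8 = 7, (2/9087) = +1; sign now +1; continue with (493/9087)
flip (493/9087) -> (9087/493): both odd, 493 mod 4 = 1, 9087 mod 4 = 3, so the flip contributes +1; sign now +1
(9087/493): 9087 mod 493 = 213, so (9087/493) = (213/493)
flip (213/493) -> (493/213): both odd, 213 mod 4 = 1, 493 mod 4 = 1, so the flip contributes +1; sign now +1
(493/213): 493 mod 213 = 67, so (493/213) = (67/213)
flip (67/213) -> (213/67): both odd, 67 mod 4 = 3, 213 mod 4 = 1, so the flip contributes +1; sign now +1
(213/67): 213 mod 67 = 12, so (213/67) = (12/67)
factor out 2^2: 12 = 2^2·3; with 67 mod 8 = 3, (2/67) = -1; sign now +1; continue with (3/67)
flip (3/67) -> (67/3): both odd, 3 mod 4 = 3, 67 mod 4 = 3, so the flip contributes -1; sign now -1
(67/3): 67 mod 3 = 1, so (67/3) = (1/3)
reached (1/3) = 1, so the symbol is -1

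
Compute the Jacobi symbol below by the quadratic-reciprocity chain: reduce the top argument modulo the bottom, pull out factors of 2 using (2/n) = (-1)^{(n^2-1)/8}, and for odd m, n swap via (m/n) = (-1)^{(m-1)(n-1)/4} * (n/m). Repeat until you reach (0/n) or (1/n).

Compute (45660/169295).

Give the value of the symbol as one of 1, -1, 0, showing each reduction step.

0

45660 = 2^2·11415; (2/169295) = +1 since 169295 mod 8 = 7, so (45660/169295) = (+1)^2·(11415/169295); sign now +1
reciprocity: (11415/169295) = -1·(169295/11415) since 11415 mod 4 = 3, 169295 mod 4 = 3; sign now -1
(169295/11415) = (9485/11415)   [reduce mod 11415]
reciprocity: (9485/11415) = +1·(11415/9485) since 9485 mod 4 = 1, 11415 mod 4 = 3; sign now -1
(11415/9485) = (1930/9485)   [reduce mod 9485]
1930 = 2^1·965; (2/9485) = -1 since 9485 mod 8 = 5, so (1930/9485) = (-1)^1·(965/9485); sign now +1
reciprocity: (965/9485) = +1·(9485/965) since 965 mod 4 = 1, 9485 mod 4 = 1; sign now +1
(9485/965) = (800/965)   [reduce mod 965]
800 = 2^5·25; (2/965) = -1 since 965 mod 8 = 5, so (800/965) = (-1)^5·(25/965); sign now -1
reciprocity: (25/965) = +1·(965/25) since 25 mod 4 = 1, 965 mod 4 = 1; sign now -1
(965/25) = (15/25)   [reduce mod 25]
reciprocity: (15/25) = +1·(25/15) since 15 mod 4 = 3, 25 mod 4 = 1; sign now -1
(25/15) = (10/15)   [reduce mod 15]
10 = 2^1·5; (2/15) = +1 since 15 mod 8 = 7, so (10/15) = (+1)^1·(5/15); sign now -1
reciprocity: (5/15) = +1·(15/5) since 5 mod 4 = 1, 15 mod 4 = 3; sign now -1
(15/5) = (0/5)   [reduce mod 5]
(0/5) = 0   [gcd(a, n) > 1]; final value = 0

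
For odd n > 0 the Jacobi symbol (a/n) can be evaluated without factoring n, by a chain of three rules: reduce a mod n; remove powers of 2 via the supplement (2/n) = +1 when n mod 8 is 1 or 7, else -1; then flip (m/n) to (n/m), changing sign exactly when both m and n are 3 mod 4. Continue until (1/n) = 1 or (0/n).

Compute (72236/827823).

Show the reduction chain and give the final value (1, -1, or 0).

factor out 2^2: 72236 = 2^2·18059; with 827823 mod 8 = 7, (2/827823) = +1; sign now +1; continue with (18059/827823)
flip (18059/827823) -> (827823/18059): both odd, 18059 mod 4 = 3, 827823 mod 4 = 3, so the flip contributes -1; sign now -1
(827823/18059): 827823 mod 18059 = 15168, so (827823/18059) = (15168/18059)
factor out 2^6: 15168 = 2^6·237; with 18059 mod 8 = 3, (2/18059) = -1; sign now -1; continue with (237/18059)
flip (237/18059) -> (18059/237): both odd, 237 mod 4 = 1, 18059 mod 4 = 3, so the flip contributes +1; sign now -1
(18059/237): 18059 mod 237 = 47, so (18059/237) = (47/237)
flip (47/237) -> (237/47): both odd, 47 mod 4 = 3, 237 mod 4 = 1, so the flip contributes +1; sign now -1
(237/47): 237 mod 47 = 2, so (237/47) = (2/47)
factor out 2^1: 2 = 2^1·1; with 47 mod 8 = 7, (2/47) = +1; sign now -1; continue with (1/47)
reached (1/47) = 1, so the symbol is -1

-1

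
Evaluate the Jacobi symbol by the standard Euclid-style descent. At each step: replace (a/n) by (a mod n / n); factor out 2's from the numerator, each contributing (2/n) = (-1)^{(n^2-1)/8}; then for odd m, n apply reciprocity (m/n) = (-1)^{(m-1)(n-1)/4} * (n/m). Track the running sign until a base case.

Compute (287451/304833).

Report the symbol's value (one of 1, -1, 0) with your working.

0

flip (287451/304833) -> (304833/287451): both odd, 287451 mod 4 = 3, 304833 mod 4 = 1, so the flip contributes +1; sign now +1
(304833/287451): 304833 mod 287451 = 17382, so (304833/287451) = (17382/287451)
factor out 2^1: 17382 = 2^1·8691; with 287451 mod 8 = 3, (2/287451) = -1; sign now -1; continue with (8691/287451)
flip (8691/287451) -> (287451/8691): both odd, 8691 mod 4 = 3, 287451 mod 4 = 3, so the flip contributes -1; sign now +1
(287451/8691): 287451 mod 8691 = 648, so (287451/8691) = (648/8691)
factor out 2^3: 648 = 2^3·81; with 8691 mod 8 = 3, (2/8691) = -1; sign now -1; continue with (81/8691)
flip (81/8691) -> (8691/81): both odd, 81 mod 4 = 1, 8691 mod 4 = 3, so the flip contributes +1; sign now -1
(8691/81): 8691 mod 81 = 24, so (8691/81) = (24/81)
factor out 2^3: 24 = 2^3·3; with 81 mod 8 = 1, (2/81) = +1; sign now -1; continue with (3/81)
flip (3/81) -> (81/3): both odd, 3 mod 4 = 3, 81 mod 4 = 1, so the flip contributes +1; sign now -1
(81/3): 81 mod 3 = 0, so (81/3) = (0/3)
reached (0/3); gcd(a, n) > 1, so (0/3) = 0 and the symbol is 0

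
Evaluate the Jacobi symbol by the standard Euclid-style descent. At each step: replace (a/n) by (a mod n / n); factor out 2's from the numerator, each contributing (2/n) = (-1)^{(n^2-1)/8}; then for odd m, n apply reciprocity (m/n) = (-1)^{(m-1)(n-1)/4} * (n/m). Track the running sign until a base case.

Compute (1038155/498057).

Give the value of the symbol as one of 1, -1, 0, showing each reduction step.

-1

(1038155/498057) = (42041/498057)   [reduce mod 498057]
reciprocity: (42041/498057) = +1·(498057/42041) since 42041 mod 4 = 1, 498057 mod 4 = 1; sign now +1
(498057/42041) = (35606/42041)   [reduce mod 42041]
35606 = 2^1·17803; (2/42041) = +1 since 42041 mod 8 = 1, so (35606/42041) = (+1)^1·(17803/42041); sign now +1
reciprocity: (17803/42041) = +1·(42041/17803) since 17803 mod 4 = 3, 42041 mod 4 = 1; sign now +1
(42041/17803) = (6435/17803)   [reduce mod 17803]
reciprocity: (6435/17803) = -1·(17803/6435) since 6435 mod 4 = 3, 17803 mod 4 = 3; sign now -1
(17803/6435) = (4933/6435)   [reduce mod 6435]
reciprocity: (4933/6435) = +1·(6435/4933) since 4933 mod 4 = 1, 6435 mod 4 = 3; sign now -1
(6435/4933) = (1502/4933)   [reduce mod 4933]
1502 = 2^1·751; (2/4933) = -1 since 4933 mod 8 = 5, so (1502/4933) = (-1)^1·(751/4933); sign now +1
reciprocity: (751/4933) = +1·(4933/751) since 751 mod 4 = 3, 4933 mod 4 = 1; sign now +1
(4933/751) = (427/751)   [reduce mod 751]
reciprocity: (427/751) = -1·(751/427) since 427 mod 4 = 3, 751 mod 4 = 3; sign now -1
(751/427) = (324/427)   [reduce mod 427]
324 = 2^2·81; (2/427) = -1 since 427 mod 8 = 3, so (324/427) = (-1)^2·(81/427); sign now -1
reciprocity: (81/427) = +1·(427/81) since 81 mod 4 = 1, 427 mod 4 = 3; sign now -1
(427/81) = (22/81)   [reduce mod 81]
22 = 2^1·11; (2/81) = +1 since 81 mod 8 = 1, so (22/81) = (+1)^1·(11/81); sign now -1
reciprocity: (11/81) = +1·(81/11) since 11 mod 4 = 3, 81 mod 4 = 1; sign now -1
(81/11) = (4/11)   [reduce mod 11]
4 = 2^2·1; (2/11) = -1 since 11 mod 8 = 3, so (4/11) = (-1)^2·(1/11); sign now -1
(1/11) = 1; final value = sign = -1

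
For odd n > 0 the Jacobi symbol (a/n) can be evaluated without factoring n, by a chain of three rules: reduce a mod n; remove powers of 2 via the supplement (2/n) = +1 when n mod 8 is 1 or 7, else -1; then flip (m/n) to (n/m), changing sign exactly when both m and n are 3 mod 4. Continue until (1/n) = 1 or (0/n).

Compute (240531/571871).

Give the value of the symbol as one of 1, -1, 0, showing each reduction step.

flip (240531/571871) -> (571871/240531): both odd, 240531 mod 4 = 3, 571871 mod 4 = 3, so the flip contributes -1; sign now -1
(571871/240531): 571871 mod 240531 = 90809, so (571871/240531) = (90809/240531)
flip (90809/240531) -> (240531/90809): both odd, 90809 mod 4 = 1, 240531 mod 4 = 3, so the flip contributes +1; sign now -1
(240531/90809): 240531 mod 90809 = 58913, so (240531/90809) = (58913/90809)
flip (58913/90809) -> (90809/58913): both odd, 58913 mod 4 = 1, 90809 mod 4 = 1, so the flip contributes +1; sign now -1
(90809/58913): 90809 mod 58913 = 31896, so (90809/58913) = (31896/58913)
factor out 2^3: 31896 = 2^3·3987; with 58913 mod 8 = 1, (2/58913) = +1; sign now -1; continue with (3987/58913)
flip (3987/58913) -> (58913/3987): both odd, 3987 mod 4 = 3, 58913 mod 4 = 1, so the flip contributes +1; sign now -1
(58913/3987): 58913 mod 3987 = 3095, so (58913/3987) = (3095/3987)
flip (3095/3987) -> (3987/3095): both odd, 3095 mod 4 = 3, 3987 mod 4 = 3, so the flip contributes -1; sign now +1
(3987/3095): 3987 mod 3095 = 892, so (3987/3095) = (892/3095)
factor out 2^2: 892 = 2^2·223; with 3095 mod 8 = 7, (2/3095) = +1; sign now +1; continue with (223/3095)
flip (223/3095) -> (3095/223): both odd, 223 mod 4 = 3, 3095 mod 4 = 3, so the flip contributes -1; sign now -1
(3095/223): 3095 mod 223 = 196, so (3095/223) = (196/223)
factor out 2^2: 196 = 2^2·49; with 223 mod 8 = 7, (2/223) = +1; sign now -1; continue with (49/223)
flip (49/223) -> (223/49): both odd, 49 mod 4 = 1, 223 mod 4 = 3, so the flip contributes +1; sign now -1
(223/49): 223 mod 49 = 27, so (223/49) = (27/49)
flip (27/49) -> (49/27): both odd, 27 mod 4 = 3, 49 mod 4 = 1, so the flip contributes +1; sign now -1
(49/27): 49 mod 27 = 22, so (49/27) = (22/27)
factor out 2^1: 22 = 2^1·11; with 27 mod 8 = 3, (2/27) = -1; sign now +1; continue with (11/27)
flip (11/27) -> (27/11): both odd, 11 mod 4 = 3, 27 mod 4 = 3, so the flip contributes -1; sign now -1
(27/11): 27 mod 11 = 5, so (27/11) = (5/11)
flip (5/11) -> (11/5): both odd, 5 mod 4 = 1, 11 mod 4 = 3, so the flip contributes +1; sign now -1
(11/5): 11 mod 5 = 1, so (11/5) = (1/5)
reached (1/5) = 1, so the symbol is -1

-1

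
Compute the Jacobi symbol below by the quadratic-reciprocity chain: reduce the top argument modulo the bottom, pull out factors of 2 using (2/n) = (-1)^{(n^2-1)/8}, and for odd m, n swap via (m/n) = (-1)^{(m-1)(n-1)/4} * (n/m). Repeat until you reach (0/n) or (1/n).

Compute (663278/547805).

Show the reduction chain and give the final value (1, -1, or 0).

(663278/547805) = (115473/547805)   [reduce mod 547805]
reciprocity: (115473/547805) = +1·(547805/115473) since 115473 mod 4 = 1, 547805 mod 4 = 1; sign now +1
(547805/115473) = (85913/115473)   [reduce mod 115473]
reciprocity: (85913/115473) = +1·(115473/85913) since 85913 mod 4 = 1, 115473 mod 4 = 1; sign now +1
(115473/85913) = (29560/85913)   [reduce mod 85913]
29560 = 2^3·3695; (2/85913) = +1 since 85913 mod 8 = 1, so (29560/85913) = (+1)^3·(3695/85913); sign now +1
reciprocity: (3695/85913) = +1·(85913/3695) since 3695 mod 4 = 3, 85913 mod 4 = 1; sign now +1
(85913/3695) = (928/3695)   [reduce mod 3695]
928 = 2^5·29; (2/3695) = +1 since 3695 mod 8 = 7, so (928/3695) = (+1)^5·(29/3695); sign now +1
reciprocity: (29/3695) = +1·(3695/29) since 29 mod 4 = 1, 3695 mod 4 = 3; sign now +1
(3695/29) = (12/29)   [reduce mod 29]
12 = 2^2·3; (2/29) = -1 since 29 mod 8 = 5, so (12/29) = (-1)^2·(3/29); sign now +1
reciprocity: (3/29) = +1·(29/3) since 3 mod 4 = 3, 29 mod 4 = 1; sign now +1
(29/3) = (2/3)   [reduce mod 3]
2 = 2^1·1; (2/3) = -1 since 3 mod 8 = 3, so (2/3) = (-1)^1·(1/3); sign now -1
(1/3) = 1; final value = sign = -1

-1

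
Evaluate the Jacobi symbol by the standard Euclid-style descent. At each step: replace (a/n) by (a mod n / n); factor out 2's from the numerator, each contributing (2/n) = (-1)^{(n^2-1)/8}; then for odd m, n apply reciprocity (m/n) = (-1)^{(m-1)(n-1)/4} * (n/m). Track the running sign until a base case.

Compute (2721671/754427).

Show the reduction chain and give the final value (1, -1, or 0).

(2721671/754427) = (458390/754427)   [reduce mod 754427]
458390 = 2^1·229195; (2/754427) = -1 since 754427 mod 8 = 3, so (458390/754427) = (-1)^1·(229195/754427); sign now -1
reciprocity: (229195/754427) = -1·(754427/229195) since 229195 mod 4 = 3, 754427 mod 4 = 3; sign now +1
(754427/229195) = (66842/229195)   [reduce mod 229195]
66842 = 2^1·33421; (2/229195) = -1 since 229195 mod 8 = 3, so (66842/229195) = (-1)^1·(33421/229195); sign now -1
reciprocity: (33421/229195) = +1·(229195/33421) since 33421 mod 4 = 1, 229195 mod 4 = 3; sign now -1
(229195/33421) = (28669/33421)   [reduce mod 33421]
reciprocity: (28669/33421) = +1·(33421/28669) since 28669 mod 4 = 1, 33421 mod 4 = 1; sign now -1
(33421/28669) = (4752/28669)   [reduce mod 28669]
4752 = 2^4·297; (2/28669) = -1 since 28669 mod 8 = 5, so (4752/28669) = (-1)^4·(297/28669); sign now -1
reciprocity: (297/28669) = +1·(28669/297) since 297 mod 4 = 1, 28669 mod 4 = 1; sign now -1
(28669/297) = (157/297)   [reduce mod 297]
reciprocity: (157/297) = +1·(297/157) since 157 mod 4 = 1, 297 mod 4 = 1; sign now -1
(297/157) = (140/157)   [reduce mod 157]
140 = 2^2·35; (2/157) = -1 since 157 mod 8 = 5, so (140/157) = (-1)^2·(35/157); sign now -1
reciprocity: (35/157) = +1·(157/35) since 35 mod 4 = 3, 157 mod 4 = 1; sign now -1
(157/35) = (17/35)   [reduce mod 35]
reciprocity: (17/35) = +1·(35/17) since 17 mod 4 = 1, 35 mod 4 = 3; sign now -1
(35/17) = (1/17)   [reduce mod 17]
(1/17) = 1; final value = sign = -1

-1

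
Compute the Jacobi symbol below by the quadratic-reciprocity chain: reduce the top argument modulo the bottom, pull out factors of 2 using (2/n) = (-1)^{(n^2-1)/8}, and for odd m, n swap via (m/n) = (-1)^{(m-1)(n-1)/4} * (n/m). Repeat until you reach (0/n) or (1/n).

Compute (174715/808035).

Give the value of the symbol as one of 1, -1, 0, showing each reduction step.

0

reciprocity: (174715/808035) = -1·(808035/174715) since 174715 mod 4 = 3, 808035 mod 4 = 3; sign now -1
(808035/174715) = (109175/174715)   [reduce mod 174715]
reciprocity: (109175/174715) = -1·(174715/109175) since 109175 mod 4 = 3, 174715 mod 4 = 3; sign now +1
(174715/109175) = (65540/109175)   [reduce mod 109175]
65540 = 2^2·16385; (2/109175) = +1 since 109175 mod 8 = 7, so (65540/109175) = (+1)^2·(16385/109175); sign now +1
reciprocity: (16385/109175) = +1·(109175/16385) since 16385 mod 4 = 1, 109175 mod 4 = 3; sign now +1
(109175/16385) = (10865/16385)   [reduce mod 16385]
reciprocity: (10865/16385) = +1·(16385/10865) since 10865 mod 4 = 1, 16385 mod 4 = 1; sign now +1
(16385/10865) = (5520/10865)   [reduce mod 10865]
5520 = 2^4·345; (2/10865) = +1 since 10865 mod 8 = 1, so (5520/10865) = (+1)^4·(345/10865); sign now +1
reciprocity: (345/10865) = +1·(10865/345) since 345 mod 4 = 1, 10865 mod 4 = 1; sign now +1
(10865/345) = (170/345)   [reduce mod 345]
170 = 2^1·85; (2/345) = +1 since 345 mod 8 = 1, so (170/345) = (+1)^1·(85/345); sign now +1
reciprocity: (85/345) = +1·(345/85) since 85 mod 4 = 1, 345 mod 4 = 1; sign now +1
(345/85) = (5/85)   [reduce mod 85]
reciprocity: (5/85) = +1·(85/5) since 5 mod 4 = 1, 85 mod 4 = 1; sign now +1
(85/5) = (0/5)   [reduce mod 5]
(0/5) = 0   [gcd(a, n) > 1]; final value = 0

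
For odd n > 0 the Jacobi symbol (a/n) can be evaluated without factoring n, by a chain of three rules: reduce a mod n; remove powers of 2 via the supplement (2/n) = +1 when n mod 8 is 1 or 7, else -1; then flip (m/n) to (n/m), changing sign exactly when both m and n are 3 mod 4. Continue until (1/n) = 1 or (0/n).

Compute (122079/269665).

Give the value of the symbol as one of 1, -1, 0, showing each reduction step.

reciprocity: (122079/269665) = +1·(269665/122079) since 122079 mod 4 = 3, 269665 mod 4 = 1; sign now +1
(269665/122079) = (25507/122079)   [reduce mod 122079]
reciprocity: (25507/122079) = -1·(122079/25507) since 25507 mod 4 = 3, 122079 mod 4 = 3; sign now -1
(122079/25507) = (20051/25507)   [reduce mod 25507]
reciprocity: (20051/25507) = -1·(25507/20051) since 20051 mod 4 = 3, 25507 mod 4 = 3; sign now +1
(25507/20051) = (5456/20051)   [reduce mod 20051]
5456 = 2^4·341; (2/20051) = -1 since 20051 mod 8 = 3, so (5456/20051) = (-1)^4·(341/20051); sign now +1
reciprocity: (341/20051) = +1·(20051/341) since 341 mod 4 = 1, 20051 mod 4 = 3; sign now +1
(20051/341) = (273/341)   [reduce mod 341]
reciprocity: (273/341) = +1·(341/273) since 273 mod 4 = 1, 341 mod 4 = 1; sign now +1
(341/273) = (68/273)   [reduce mod 273]
68 = 2^2·17; (2/273) = +1 since 273 mod 8 = 1, so (68/273) = (+1)^2·(17/273); sign now +1
reciprocity: (17/273) = +1·(273/17) since 17 mod 4 = 1, 273 mod 4 = 1; sign now +1
(273/17) = (1/17)   [reduce mod 17]
(1/17) = 1; final value = sign = +1

1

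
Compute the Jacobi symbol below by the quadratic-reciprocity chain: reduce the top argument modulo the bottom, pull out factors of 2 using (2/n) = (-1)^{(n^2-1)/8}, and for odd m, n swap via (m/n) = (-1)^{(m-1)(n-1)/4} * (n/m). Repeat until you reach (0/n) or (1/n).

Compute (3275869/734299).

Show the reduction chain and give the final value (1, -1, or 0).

(3275869/734299): 3275869 mod 734299 = 338673, so (3275869/734299) = (338673/734299)
flip (338673/734299) -> (734299/338673): both odd, 338673 mod 4 = 1, 734299 mod 4 = 3, so the flip contributes +1; sign now +1
(734299/338673): 734299 mod 338673 = 56953, so (734299/338673) = (56953/338673)
flip (56953/338673) -> (338673/56953): both odd, 56953 mod 4 = 1, 338673 mod 4 = 1, so the flip contributes +1; sign now +1
(338673/56953): 338673 mod 56953 = 53908, so (338673/56953) = (53908/56953)
factor out 2^2: 53908 = 2^2·13477; with 56953 mod 8 = 1, (2/56953) = +1; sign now +1; continue with (13477/56953)
flip (13477/56953) -> (56953/13477): both odd, 13477 mod 4 = 1, 56953 mod 4 = 1, so the flip contributes +1; sign now +1
(56953/13477): 56953 mod 13477 = 3045, so (56953/13477) = (3045/13477)
flip (3045/13477) -> (13477/3045): both odd, 3045 mod 4 = 1, 13477 mod 4 = 1, so the flip contributes +1; sign now +1
(13477/3045): 13477 mod 3045 = 1297, so (13477/3045) = (1297/3045)
flip (1297/3045) -> (3045/1297): both odd, 1297 mod 4 = 1, 3045 mod 4 = 1, so the flip contributes +1; sign now +1
(3045/1297): 3045 mod 1297 = 451, so (3045/1297) = (451/1297)
flip (451/1297) -> (1297/451): both odd, 451 mod 4 = 3, 1297 mod 4 = 1, so the flip contributes +1; sign now +1
(1297/451): 1297 mod 451 = 395, so (1297/451) = (395/451)
flip (395/451) -> (451/395): both odd, 395 mod 4 = 3, 451 mod 4 = 3, so the flip contributes -1; sign now -1
(451/395): 451 mod 395 = 56, so (451/395) = (56/395)
factor out 2^3: 56 = 2^3·7; with 395 mod 8 = 3, (2/395) = -1; sign now +1; continue with (7/395)
flip (7/395) -> (395/7): both odd, 7 mod 4 = 3, 395 mod 4 = 3, so the flip contributes -1; sign now -1
(395/7): 395 mod 7 = 3, so (395/7) = (3/7)
flip (3/7) -> (7/3): both odd, 3 mod 4 = 3, 7 mod 4 = 3, so the flip contributes -1; sign now +1
(7/3): 7 mod 3 = 1, so (7/3) = (1/3)
reached (1/3) = 1, so the symbol is +1

1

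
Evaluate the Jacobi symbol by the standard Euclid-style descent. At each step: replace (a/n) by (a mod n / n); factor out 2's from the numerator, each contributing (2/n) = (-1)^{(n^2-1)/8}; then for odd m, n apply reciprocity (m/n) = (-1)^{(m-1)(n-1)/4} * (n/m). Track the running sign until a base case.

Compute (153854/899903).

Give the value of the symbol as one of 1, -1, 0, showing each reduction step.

factor out 2^1: 153854 = 2^1·76927; with 899903 mod 8 = 7, (2/899903) = +1; sign now +1; continue with (76927/899903)
flip (76927/899903) -> (899903/76927): both odd, 76927 mod 4 = 3, 899903 mod 4 = 3, so the flip contributes -1; sign now -1
(899903/76927): 899903 mod 76927 = 53706, so (899903/76927) = (53706/76927)
factor out 2^1: 53706 = 2^1·26853; with 76927 mod 8 = 7, (2/76927) = +1; sign now -1; continue with (26853/76927)
flip (26853/76927) -> (76927/26853): both odd, 26853 mod 4 = 1, 76927 mod 4 = 3, so the flip contributes +1; sign now -1
(76927/26853): 76927 mod 26853 = 23221, so (76927/26853) = (23221/26853)
flip (23221/26853) -> (26853/23221): both odd, 23221 mod 4 = 1, 26853 mod 4 = 1, so the flip contributes +1; sign now -1
(26853/23221): 26853 mod 23221 = 3632, so (26853/23221) = (3632/23221)
factor out 2^4: 3632 = 2^4·227; with 23221 mod 8 = 5, (2/23221) = -1; sign now -1; continue with (227/23221)
flip (227/23221) -> (23221/227): both odd, 227 mod 4 = 3, 23221 mod 4 = 1, so the flip contributes +1; sign now -1
(23221/227): 23221 mod 227 = 67, so (23221/227) = (67/227)
flip (67/227) -> (227/67): both odd, 67 mod 4 = 3, 227 mod 4 = 3, so the flip contributes -1; sign now +1
(227/67): 227 mod 67 = 26, so (227/67) = (26/67)
factor out 2^1: 26 = 2^1·13; with 67 mod 8 = 3, (2/67) = -1; sign now -1; continue with (13/67)
flip (13/67) -> (67/13): both odd, 13 mod 4 = 1, 67 mod 4 = 3, so the flip contributes +1; sign now -1
(67/13): 67 mod 13 = 2, so (67/13) = (2/13)
factor out 2^1: 2 = 2^1·1; with 13 mod 8 = 5, (2/13) = -1; sign now +1; continue with (1/13)
reached (1/13) = 1, so the symbol is +1

1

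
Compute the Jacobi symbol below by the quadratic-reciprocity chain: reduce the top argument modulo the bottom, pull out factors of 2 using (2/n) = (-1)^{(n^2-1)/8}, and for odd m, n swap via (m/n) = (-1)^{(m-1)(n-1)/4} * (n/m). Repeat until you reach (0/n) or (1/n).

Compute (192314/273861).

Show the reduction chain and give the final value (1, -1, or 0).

192314 = 2^1·96157; (2/273861) = -1 since 273861 mod 8 = 5, so (192314/273861) = (-1)^1·(96157/273861); sign now -1
reciprocity: (96157/273861) = +1·(273861/96157) since 96157 mod 4 = 1, 273861 mod 4 = 1; sign now -1
(273861/96157) = (81547/96157)   [reduce mod 96157]
reciprocity: (81547/96157) = +1·(96157/81547) since 81547 mod 4 = 3, 96157 mod 4 = 1; sign now -1
(96157/81547) = (14610/81547)   [reduce mod 81547]
14610 = 2^1·7305; (2/81547) = -1 since 81547 mod 8 = 3, so (14610/81547) = (-1)^1·(7305/81547); sign now +1
reciprocity: (7305/81547) = +1·(81547/7305) since 7305 mod 4 = 1, 81547 mod 4 = 3; sign now +1
(81547/7305) = (1192/7305)   [reduce mod 7305]
1192 = 2^3·149; (2/7305) = +1 since 7305 mod 8 = 1, so (1192/7305) = (+1)^3·(149/7305); sign now +1
reciprocity: (149/7305) = +1·(7305/149) since 149 mod 4 = 1, 7305 mod 4 = 1; sign now +1
(7305/149) = (4/149)   [reduce mod 149]
4 = 2^2·1; (2/149) = -1 since 149 mod 8 = 5, so (4/149) = (-1)^2·(1/149); sign now +1
(1/149) = 1; final value = sign = +1

1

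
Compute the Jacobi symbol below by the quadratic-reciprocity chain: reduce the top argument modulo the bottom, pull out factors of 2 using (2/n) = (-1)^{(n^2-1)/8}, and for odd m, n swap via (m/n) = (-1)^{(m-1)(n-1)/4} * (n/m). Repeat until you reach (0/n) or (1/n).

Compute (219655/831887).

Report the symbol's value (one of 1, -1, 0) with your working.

flip (219655/831887) -> (831887/219655): both odd, 219655 mod 4 = 3, 831887 mod 4 = 3, so the flip contributes -1; sign now -1
(831887/219655): 831887 mod 219655 = 172922, so (831887/219655) = (172922/219655)
factor out 2^1: 172922 = 2^1·86461; with 219655 mod 8 = 7, (2/219655) = +1; sign now -1; continue with (86461/219655)
flip (86461/219655) -> (219655/86461): both odd, 86461 mod 4 = 1, 219655 mod 4 = 3, so the flip contributes +1; sign now -1
(219655/86461): 219655 mod 86461 = 46733, so (219655/86461) = (46733/86461)
flip (46733/86461) -> (86461/46733): both odd, 46733 mod 4 = 1, 86461 mod 4 = 1, so the flip contributes +1; sign now -1
(86461/46733): 86461 mod 46733 = 39728, so (86461/46733) = (39728/46733)
factor out 2^4: 39728 = 2^4·2483; with 46733 mod 8 = 5, (2/46733) = -1; sign now -1; continue with (2483/46733)
flip (2483/46733) -> (46733/2483): both odd, 2483 mod 4 = 3, 46733 mod 4 = 1, so the flip contributes +1; sign now -1
(46733/2483): 46733 mod 2483 = 2039, so (46733/2483) = (2039/2483)
flip (2039/2483) -> (2483/2039): both odd, 2039 mod 4 = 3, 2483 mod 4 = 3, so the flip contributes -1; sign now +1
(2483/2039): 2483 mod 2039 = 444, so (2483/2039) = (444/2039)
factor out 2^2: 444 = 2^2·111; with 2039 mod 8 = 7, (2/2039) = +1; sign now +1; continue with (111/2039)
flip (111/2039) -> (2039/111): both odd, 111 mod 4 = 3, 2039 mod 4 = 3, so the flip contributes -1; sign now -1
(2039/111): 2039 mod 111 = 41, so (2039/111) = (41/111)
flip (41/111) -> (111/41): both odd, 41 mod 4 = 1, 111 mod 4 = 3, so the flip contributes +1; sign now -1
(111/41): 111 mod 41 = 29, so (111/41) = (29/41)
flip (29/41) -> (41/29): both odd, 29 mod 4 = 1, 41 mod 4 = 1, so the flip contributes +1; sign now -1
(41/29): 41 mod 29 = 12, so (41/29) = (12/29)
factor out 2^2: 12 = 2^2·3; with 29 mod 8 = 5, (2/29) = -1; sign now -1; continue with (3/29)
flip (3/29) -> (29/3): both odd, 3 mod 4 = 3, 29 mod 4 = 1, so the flip contributes +1; sign now -1
(29/3): 29 mod 3 = 2, so (29/3) = (2/3)
factor out 2^1: 2 = 2^1·1; with 3 mod 8 = 3, (2/3) = -1; sign now +1; continue with (1/3)
reached (1/3) = 1, so the symbol is +1

1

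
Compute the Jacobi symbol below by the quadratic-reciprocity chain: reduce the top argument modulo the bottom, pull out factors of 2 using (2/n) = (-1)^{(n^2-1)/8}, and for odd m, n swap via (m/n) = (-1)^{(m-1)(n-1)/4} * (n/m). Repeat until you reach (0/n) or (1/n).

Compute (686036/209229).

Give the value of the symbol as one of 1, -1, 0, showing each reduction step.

-1

(686036/209229): 686036 mod 209229 = 58349, so (686036/209229) = (58349/209229)
flip (58349/209229) -> (209229/58349): both odd, 58349 mod 4 = 1, 209229 mod 4 = 1, so the flip contributes +1; sign now +1
(209229/58349): 209229 mod 58349 = 34182, so (209229/58349) = (34182/58349)
factor out 2^1: 34182 = 2^1·17091; with 58349 mod 8 = 5, (2/58349) = -1; sign now -1; continue with (17091/58349)
flip (17091/58349) -> (58349/17091): both odd, 17091 mod 4 = 3, 58349 mod 4 = 1, so the flip contributes +1; sign now -1
(58349/17091): 58349 mod 17091 = 7076, so (58349/17091) = (7076/17091)
factor out 2^2: 7076 = 2^2·1769; with 17091 mod 8 = 3, (2/17091) = -1; sign now -1; continue with (1769/17091)
flip (1769/17091) -> (17091/1769): both odd, 1769 mod 4 = 1, 17091 mod 4 = 3, so the flip contributes +1; sign now -1
(17091/1769): 17091 mod 1769 = 1170, so (17091/1769) = (1170/1769)
factor out 2^1: 1170 = 2^1·585; with 1769 mod 8 = 1, (2/1769) = +1; sign now -1; continue with (585/1769)
flip (585/1769) -> (1769/585): both odd, 585 mod 4 = 1, 1769 mod 4 = 1, so the flip contributes +1; sign now -1
(1769/585): 1769 mod 585 = 14, so (1769/585) = (14/585)
factor out 2^1: 14 = 2^1·7; with 585 mod 8 = 1, (2/585) = +1; sign now -1; continue with (7/585)
flip (7/585) -> (585/7): both odd, 7 mod 4 = 3, 585 mod 4 = 1, so the flip contributes +1; sign now -1
(585/7): 585 mod 7 = 4, so (585/7) = (4/7)
factor out 2^2: 4 = 2^2·1; with 7 mod 8 = 7, (2/7) = +1; sign now -1; continue with (1/7)
reached (1/7) = 1, so the symbol is -1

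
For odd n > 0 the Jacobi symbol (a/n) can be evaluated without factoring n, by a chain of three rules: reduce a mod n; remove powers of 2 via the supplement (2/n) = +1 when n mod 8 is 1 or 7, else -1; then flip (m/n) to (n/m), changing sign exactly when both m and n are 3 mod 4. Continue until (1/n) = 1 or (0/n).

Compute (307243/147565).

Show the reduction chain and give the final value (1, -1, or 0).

(307243/147565): 307243 mod 147565 = 12113, so (307243/147565) = (12113/147565)
flip (12113/147565) -> (147565/12113): both odd, 12113 mod 4 = 1, 147565 mod 4 = 1, so the flip contributes +1; sign now +1
(147565/12113): 147565 mod 12113 = 2209, so (147565/12113) = (2209/12113)
flip (2209/12113) -> (12113/2209): both odd, 2209 mod 4 = 1, 12113 mod 4 = 1, so the flip contributes +1; sign now +1
(12113/2209): 12113 mod 2209 = 1068, so (12113/2209) = (1068/2209)
factor out 2^2: 1068 = 2^2·267; with 2209 mod 8 = 1, (2/2209) = +1; sign now +1; continue with (267/2209)
flip (267/2209) -> (2209/267): both odd, 267 mod 4 = 3, 2209 mod 4 = 1, so the flip contributes +1; sign now +1
(2209/267): 2209 mod 267 = 73, so (2209/267) = (73/267)
flip (73/267) -> (267/73): both odd, 73 mod 4 = 1, 267 mod 4 = 3, so the flip contributes +1; sign now +1
(267/73): 267 mod 73 = 48, so (267/73) = (48/73)
factor out 2^4: 48 = 2^4·3; with 73 mod 8 = 1, (2/73) = +1; sign now +1; continue with (3/73)
flip (3/73) -> (73/3): both odd, 3 mod 4 = 3, 73 mod 4 = 1, so the flip contributes +1; sign now +1
(73/3): 73 mod 3 = 1, so (73/3) = (1/3)
reached (1/3) = 1, so the symbol is +1

1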